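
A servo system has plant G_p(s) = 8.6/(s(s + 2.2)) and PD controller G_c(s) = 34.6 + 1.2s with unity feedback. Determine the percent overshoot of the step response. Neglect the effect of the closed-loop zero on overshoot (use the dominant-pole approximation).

Forward path: (34.6 + 1.2s)·8.6/(s(s+2.2)). The closed-loop characteristic equation is s² + (2.2 + 8.6·1.2)s + 8.6·34.6 = 0.
That is s² + 12.52s + 297.6 = 0, so ω_n = 17.25 rad/s and ζ = 12.52/(2·17.25) = 0.3629.
%OS = 100·exp(−πζ/√(1−ζ²)) = 29.4%.

29.4%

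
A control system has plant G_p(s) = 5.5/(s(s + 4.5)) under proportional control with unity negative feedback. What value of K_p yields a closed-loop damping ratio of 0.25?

Closed-loop characteristic equation: s² + 4.5s + K_p·5.5 = 0.
So ω_n = √(5.5K_p) and 2ζω_n = 4.5, giving ζ = 4.5/(2√(5.5K_p)).
Setting ζ = 0.25: √(5.5K_p) = 4.5/(2·0.25) = 9, so K_p = 81/5.5 = 14.7.

K_p = 14.7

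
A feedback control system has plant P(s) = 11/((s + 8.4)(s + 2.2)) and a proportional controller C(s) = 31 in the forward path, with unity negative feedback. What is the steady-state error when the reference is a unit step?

0.0514

The loop is type 0. Static position error constant K_pos = C(0)·P(0) = 31·0.5952 = 18.45.
Steady-state error to a unit step: e_ss = 1/(1+K_pos) = 1/19.45 = 0.0514.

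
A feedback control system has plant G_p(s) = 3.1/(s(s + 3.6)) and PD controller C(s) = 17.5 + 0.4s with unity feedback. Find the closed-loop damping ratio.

Forward path: (17.5 + 0.4s)·3.1/(s(s+3.6)). The closed-loop characteristic equation is s² + (3.6 + 3.1·0.4)s + 3.1·17.5 = 0.
That is s² + 4.84s + 54.25 = 0, so ω_n = 7.365 rad/s and ζ = 4.84/(2·7.365) = 0.3286.

ζ = 0.329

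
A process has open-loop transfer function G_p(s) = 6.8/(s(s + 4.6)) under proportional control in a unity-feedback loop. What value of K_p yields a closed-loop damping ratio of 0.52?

Closed-loop characteristic equation: s² + 4.6s + K_p·6.8 = 0.
So ω_n = √(6.8K_p) and 2ζω_n = 4.6, giving ζ = 4.6/(2√(6.8K_p)).
Setting ζ = 0.52: √(6.8K_p) = 4.6/(2·0.52) = 4.423, so K_p = 19.56/6.8 = 2.88.

K_p = 2.88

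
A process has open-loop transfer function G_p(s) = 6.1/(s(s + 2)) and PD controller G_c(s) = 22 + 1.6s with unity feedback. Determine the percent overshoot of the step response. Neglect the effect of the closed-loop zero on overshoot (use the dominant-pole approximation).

Forward path: (22 + 1.6s)·6.1/(s(s+2)). The closed-loop characteristic equation is s² + (2 + 6.1·1.6)s + 6.1·22 = 0.
That is s² + 11.76s + 134.2 = 0, so ω_n = 11.58 rad/s and ζ = 11.76/(2·11.58) = 0.5076.
%OS = 100·exp(−πζ/√(1−ζ²)) = 15.7%.

15.7%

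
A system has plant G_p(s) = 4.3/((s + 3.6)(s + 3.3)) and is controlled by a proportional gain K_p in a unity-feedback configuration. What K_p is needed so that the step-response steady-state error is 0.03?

K_p = 89.3

The loop is type 0, so e_ss(step) = 1/(1 + K_pos) with K_pos = K_p·G_p(0).
G_p(0) = 0.362. Require 1/(1 + K_p·0.362) = 0.03, so 1 + 0.362·K_p = 33.33.
K_p = (33.33 − 1)/0.362 = 89.3.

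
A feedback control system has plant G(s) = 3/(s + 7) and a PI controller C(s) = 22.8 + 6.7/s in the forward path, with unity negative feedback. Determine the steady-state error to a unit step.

0

The open loop C(s)G(s) has a pole at the origin (type 1), so the static position error constant is infinite and e_ss = 1/(1+∞) = 0.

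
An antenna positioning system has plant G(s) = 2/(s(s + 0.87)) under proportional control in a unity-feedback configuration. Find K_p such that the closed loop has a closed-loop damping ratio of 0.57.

Closed-loop characteristic equation: s² + 0.87s + K_p·2 = 0.
So ω_n = √(2K_p) and 2ζω_n = 0.87, giving ζ = 0.87/(2√(2K_p)).
Setting ζ = 0.57: √(2K_p) = 0.87/(2·0.57) = 0.7632, so K_p = 0.5824/2 = 0.291.

K_p = 0.291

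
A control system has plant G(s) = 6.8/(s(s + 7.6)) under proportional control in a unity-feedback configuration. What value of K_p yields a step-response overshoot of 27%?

From %OS = 100·exp(−πζ/√(1−ζ²)) = 27%, ζ = −ln(0.27)/√(π²+ln²(0.27)) = 0.3847.
Characteristic equation s² + 7.6s + 6.8K_p = 0 gives ζ = 7.6/(2√(6.8K_p)).
Setting ζ = 0.3847: √(6.8K_p) = 7.6/(2·0.3847) = 9.878, so K_p = 97.57/6.8 = 14.3.

K_p = 14.3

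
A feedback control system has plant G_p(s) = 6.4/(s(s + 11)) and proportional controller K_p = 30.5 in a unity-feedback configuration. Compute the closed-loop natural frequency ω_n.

The closed-loop denominator is s(s+11) + 30.5·6.4 = s² + 11s + 195.2.
So ω_n² = 195.2 ⇒ ω_n = 13.97 rad/s, and ζ = 11/(2ω_n) = 0.394.

ω_n = 14 rad/s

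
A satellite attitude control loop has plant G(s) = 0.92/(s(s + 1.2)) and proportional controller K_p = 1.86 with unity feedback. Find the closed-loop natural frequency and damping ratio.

With unity feedback the closed-loop characteristic equation is s² + 1.2s + 1.86·0.92 = s² + 1.2s + 1.711 = 0.
So ω_n² = 1.711 ⇒ ω_n = 1.308 rad/s, and ζ = 1.2/(2ω_n) = 0.459.

ω_n = 1.31 rad/s, ζ = 0.459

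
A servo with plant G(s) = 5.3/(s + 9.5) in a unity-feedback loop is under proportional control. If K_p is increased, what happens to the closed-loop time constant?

decrease

The closed-loop bandwidth 9.5+K_p·5.3 grows with K_p, so τ shrinks.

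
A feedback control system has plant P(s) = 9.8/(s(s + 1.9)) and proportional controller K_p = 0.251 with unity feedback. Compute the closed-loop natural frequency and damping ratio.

ω_n = 1.57 rad/s, ζ = 0.606

With unity feedback the closed-loop characteristic equation is s² + 1.9s + 0.251·9.8 = s² + 1.9s + 2.46 = 0.
So ω_n² = 2.46 ⇒ ω_n = 1.568 rad/s, and ζ = 1.9/(2ω_n) = 0.606.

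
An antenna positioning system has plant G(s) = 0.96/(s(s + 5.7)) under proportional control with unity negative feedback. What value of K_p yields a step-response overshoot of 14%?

From %OS = 100·exp(−πζ/√(1−ζ²)) = 14%, ζ = −ln(0.14)/√(π²+ln²(0.14)) = 0.5305.
Characteristic equation s² + 5.7s + 0.96K_p = 0 gives ζ = 5.7/(2√(0.96K_p)).
Setting ζ = 0.5305: √(0.96K_p) = 5.7/(2·0.5305) = 5.372, so K_p = 28.86/0.96 = 30.1.

K_p = 30.1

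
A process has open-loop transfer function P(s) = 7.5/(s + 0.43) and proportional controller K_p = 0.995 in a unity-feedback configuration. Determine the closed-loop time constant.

τ = 0.127 s

Closed-loop transfer function: T(s) = K_p·P(s)/(1 + K_p·P(s)) = 7.463/(s + 0.43 + 7.463) = 7.463/(s + 7.893).
Time constant τ = 1/7.893 = 0.127 s.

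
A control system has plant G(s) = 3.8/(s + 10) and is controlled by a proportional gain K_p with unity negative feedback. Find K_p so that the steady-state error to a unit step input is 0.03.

K_p = 85.1

For a type-0 loop with proportional control, e_ss = 1/(1 + K_p·G(0)).
G(0) = 0.38. Require 1/(1 + K_p·0.38) = 0.03, so 1 + 0.38·K_p = 33.33.
K_p = (33.33 − 1)/0.38 = 85.1.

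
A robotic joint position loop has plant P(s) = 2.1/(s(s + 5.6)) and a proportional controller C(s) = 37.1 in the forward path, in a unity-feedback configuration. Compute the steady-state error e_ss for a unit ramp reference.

The loop has one pole at the origin (type 1). Velocity error constant K_v = lim_{s→0} s·C(s)P(s) = 37.1·2.1/5.6 = 13.91.
Steady-state error to a unit ramp: e_ss = 1/K_v = 0.0719.

0.0719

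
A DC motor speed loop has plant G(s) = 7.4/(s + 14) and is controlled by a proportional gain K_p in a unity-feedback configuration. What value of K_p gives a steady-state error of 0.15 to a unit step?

The loop is type 0, so e_ss(step) = 1/(1 + K_pos) with K_pos = K_p·G(0).
G(0) = 0.5286. Require 1/(1 + K_p·0.5286) = 0.15, so 1 + 0.5286·K_p = 6.667.
K_p = (6.667 − 1)/0.5286 = 10.7.

K_p = 10.7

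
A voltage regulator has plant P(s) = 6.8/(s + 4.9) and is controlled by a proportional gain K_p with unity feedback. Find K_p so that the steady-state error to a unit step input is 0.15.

K_p = 4.08

The loop is type 0, so e_ss(step) = 1/(1 + K_pos) with K_pos = K_p·P(0).
P(0) = 1.388. Require 1/(1 + K_p·1.388) = 0.15, so 1 + 1.388·K_p = 6.667.
K_p = (6.667 − 1)/1.388 = 4.08.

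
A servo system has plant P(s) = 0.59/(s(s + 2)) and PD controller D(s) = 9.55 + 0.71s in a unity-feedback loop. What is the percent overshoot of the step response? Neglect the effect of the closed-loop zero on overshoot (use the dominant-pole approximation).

Forward path: (9.55 + 0.71s)·0.59/(s(s+2)). The closed-loop characteristic equation is s² + (2 + 0.59·0.71)s + 0.59·9.55 = 0.
That is s² + 2.419s + 5.635 = 0, so ω_n = 2.374 rad/s and ζ = 2.419/(2·2.374) = 0.5095.
%OS = 100·exp(−πζ/√(1−ζ²)) = 15.6%.

15.6%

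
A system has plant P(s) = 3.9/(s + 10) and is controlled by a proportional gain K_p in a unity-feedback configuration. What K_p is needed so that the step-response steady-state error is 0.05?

K_p = 48.7

For a type-0 loop with proportional control, e_ss = 1/(1 + K_p·P(0)).
P(0) = 0.39. Require 1/(1 + K_p·0.39) = 0.05, so 1 + 0.39·K_p = 20.
K_p = (20 − 1)/0.39 = 48.7.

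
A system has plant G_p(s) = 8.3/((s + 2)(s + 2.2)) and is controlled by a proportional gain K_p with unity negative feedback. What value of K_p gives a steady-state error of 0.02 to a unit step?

K_p = 26

The loop is type 0, so e_ss(step) = 1/(1 + K_pos) with K_pos = K_p·G_p(0).
G_p(0) = 1.886. Require 1/(1 + K_p·1.886) = 0.02, so 1 + 1.886·K_p = 50.
K_p = (50 − 1)/1.886 = 26.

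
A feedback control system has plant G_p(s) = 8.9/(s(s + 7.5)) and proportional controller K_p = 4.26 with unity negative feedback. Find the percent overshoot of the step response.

8.96%

The closed-loop denominator s² + 7.5s + 37.91 gives ω_n = √37.91 = 6.157 and ζ = 7.5/(2ω_n) = 0.609.
%OS = 100·exp(−πζ/√(1−ζ²)) = 100·exp(−π·0.609/√0.6291) = 8.96%.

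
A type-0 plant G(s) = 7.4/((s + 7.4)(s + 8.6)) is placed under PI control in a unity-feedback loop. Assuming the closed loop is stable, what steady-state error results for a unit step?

The PI controller's integrator makes the forward path type 1, so e_ss to a step is zero.

0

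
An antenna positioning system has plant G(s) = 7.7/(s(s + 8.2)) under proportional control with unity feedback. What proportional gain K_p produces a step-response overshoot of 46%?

K_p = 37.9

From %OS = 100·exp(−πζ/√(1−ζ²)) = 46%, ζ = −ln(0.46)/√(π²+ln²(0.46)) = 0.24.
Characteristic equation s² + 8.2s + 7.7K_p = 0 gives ζ = 8.2/(2√(7.7K_p)).
Setting ζ = 0.24: √(7.7K_p) = 8.2/(2·0.24) = 17.09, so K_p = 291.9/7.7 = 37.9.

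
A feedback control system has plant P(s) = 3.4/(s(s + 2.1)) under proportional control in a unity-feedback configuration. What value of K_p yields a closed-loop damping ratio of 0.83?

Closed-loop characteristic equation: s² + 2.1s + K_p·3.4 = 0.
So ω_n = √(3.4K_p) and 2ζω_n = 2.1, giving ζ = 2.1/(2√(3.4K_p)).
Setting ζ = 0.83: √(3.4K_p) = 2.1/(2·0.83) = 1.265, so K_p = 1.6/3.4 = 0.471.

K_p = 0.471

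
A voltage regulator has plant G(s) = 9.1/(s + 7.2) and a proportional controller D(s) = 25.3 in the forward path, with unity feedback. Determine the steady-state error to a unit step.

The loop is type 0. Static position error constant K_pos = D(0)·G(0) = 25.3·1.264 = 31.98.
Steady-state error to a unit step: e_ss = 1/(1+K_pos) = 1/32.98 = 0.0303.

0.0303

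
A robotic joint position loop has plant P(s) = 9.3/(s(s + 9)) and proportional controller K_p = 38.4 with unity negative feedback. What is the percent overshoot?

Closed-loop characteristic equation: s² + 9s + 357.1 = 0, so ω_n = 18.9 rad/s and ζ = 9/(2·18.9) = 0.2381.
%OS = 100·exp(−πζ/√(1−ζ²)) = 100·exp(−π·0.2381/√0.9433) = 46.3%.

46.3%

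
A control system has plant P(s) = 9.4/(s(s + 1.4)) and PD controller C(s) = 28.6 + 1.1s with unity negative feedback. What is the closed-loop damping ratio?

Forward path: (28.6 + 1.1s)·9.4/(s(s+1.4)). The closed-loop characteristic equation is s² + (1.4 + 9.4·1.1)s + 9.4·28.6 = 0.
That is s² + 11.74s + 268.8 = 0, so ω_n = 16.4 rad/s and ζ = 11.74/(2·16.4) = 0.358.

ζ = 0.358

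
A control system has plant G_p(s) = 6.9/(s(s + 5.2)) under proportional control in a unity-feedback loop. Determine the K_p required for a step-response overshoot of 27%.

K_p = 6.62

From %OS = 100·exp(−πζ/√(1−ζ²)) = 27%, ζ = −ln(0.27)/√(π²+ln²(0.27)) = 0.3847.
Characteristic equation s² + 5.2s + 6.9K_p = 0 gives ζ = 5.2/(2√(6.9K_p)).
Setting ζ = 0.3847: √(6.9K_p) = 5.2/(2·0.3847) = 6.759, so K_p = 45.68/6.9 = 6.62.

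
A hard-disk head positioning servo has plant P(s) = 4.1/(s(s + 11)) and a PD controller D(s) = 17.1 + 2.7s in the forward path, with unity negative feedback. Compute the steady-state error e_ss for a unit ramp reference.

The loop has one pole at the origin (type 1). Velocity error constant K_v = lim_{s→0} s·D(s)P(s) = 17.1·4.1/11 = 6.374.
Steady-state error to a unit ramp: e_ss = 1/K_v = 0.157.

0.157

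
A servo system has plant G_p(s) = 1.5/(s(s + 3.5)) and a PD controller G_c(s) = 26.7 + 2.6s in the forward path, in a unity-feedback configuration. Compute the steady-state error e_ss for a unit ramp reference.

The loop has one pole at the origin (type 1). Velocity error constant K_v = lim_{s→0} s·G_c(s)G_p(s) = 26.7·1.5/3.5 = 11.44.
Steady-state error to a unit ramp: e_ss = 1/K_v = 0.0874.

0.0874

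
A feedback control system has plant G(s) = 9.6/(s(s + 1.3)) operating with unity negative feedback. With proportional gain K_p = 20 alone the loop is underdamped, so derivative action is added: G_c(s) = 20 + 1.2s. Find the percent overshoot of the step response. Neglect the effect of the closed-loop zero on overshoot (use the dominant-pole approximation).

Forward path: (20 + 1.2s)·9.6/(s(s+1.3)). The closed-loop characteristic equation is s² + (1.3 + 9.6·1.2)s + 9.6·20 = 0.
That is s² + 12.82s + 192 = 0, so ω_n = 13.86 rad/s and ζ = 12.82/(2·13.86) = 0.4626.
%OS = 100·exp(−πζ/√(1−ζ²)) = 19.4%.

19.4%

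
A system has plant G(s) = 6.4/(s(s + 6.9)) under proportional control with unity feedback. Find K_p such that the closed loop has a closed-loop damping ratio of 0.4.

Closed-loop characteristic equation: s² + 6.9s + K_p·6.4 = 0.
So ω_n = √(6.4K_p) and 2ζω_n = 6.9, giving ζ = 6.9/(2√(6.4K_p)).
Setting ζ = 0.4: √(6.4K_p) = 6.9/(2·0.4) = 8.625, so K_p = 74.39/6.4 = 11.6.

K_p = 11.6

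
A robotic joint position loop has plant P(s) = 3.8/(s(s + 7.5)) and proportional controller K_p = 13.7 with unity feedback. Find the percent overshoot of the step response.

14.8%

Closed-loop characteristic equation: s² + 7.5s + 52.06 = 0, so ω_n = 7.215 rad/s and ζ = 7.5/(2·7.215) = 0.5197.
%OS = 100·exp(−πζ/√(1−ζ²)) = 100·exp(−π·0.5197/√0.7299) = 14.8%.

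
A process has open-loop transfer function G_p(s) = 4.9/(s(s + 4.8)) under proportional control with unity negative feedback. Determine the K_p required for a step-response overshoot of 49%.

From %OS = 100·exp(−πζ/√(1−ζ²)) = 49%, ζ = −ln(0.49)/√(π²+ln²(0.49)) = 0.2214.
Characteristic equation s² + 4.8s + 4.9K_p = 0 gives ζ = 4.8/(2√(4.9K_p)).
Setting ζ = 0.2214: √(4.9K_p) = 4.8/(2·0.2214) = 10.84, so K_p = 117.5/4.9 = 24.

K_p = 24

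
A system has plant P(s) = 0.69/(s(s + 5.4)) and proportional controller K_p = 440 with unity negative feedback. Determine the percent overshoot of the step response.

The closed-loop denominator s² + 5.4s + 303.6 gives ω_n = √303.6 = 17.42 and ζ = 5.4/(2ω_n) = 0.155.
%OS = 100·exp(−πζ/√(1−ζ²)) = 100·exp(−π·0.155/√0.976) = 61.1%.

61.1%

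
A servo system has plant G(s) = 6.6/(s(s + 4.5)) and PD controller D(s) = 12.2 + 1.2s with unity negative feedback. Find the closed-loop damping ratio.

Forward path: (12.2 + 1.2s)·6.6/(s(s+4.5)). The closed-loop characteristic equation is s² + (4.5 + 6.6·1.2)s + 6.6·12.2 = 0.
That is s² + 12.42s + 80.52 = 0, so ω_n = 8.973 rad/s and ζ = 12.42/(2·8.973) = 0.6921.

ζ = 0.692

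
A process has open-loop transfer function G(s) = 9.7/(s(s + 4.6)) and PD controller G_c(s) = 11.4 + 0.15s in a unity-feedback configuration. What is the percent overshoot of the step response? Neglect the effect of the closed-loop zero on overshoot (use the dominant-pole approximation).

Forward path: (11.4 + 0.15s)·9.7/(s(s+4.6)). The closed-loop characteristic equation is s² + (4.6 + 9.7·0.15)s + 9.7·11.4 = 0.
That is s² + 6.055s + 110.6 = 0, so ω_n = 10.52 rad/s and ζ = 6.055/(2·10.52) = 0.2879.
%OS = 100·exp(−πζ/√(1−ζ²)) = 38.9%.

38.9%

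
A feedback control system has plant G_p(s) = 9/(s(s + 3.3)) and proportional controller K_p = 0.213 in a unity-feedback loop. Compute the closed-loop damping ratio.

ζ = 1.19

With unity feedback the closed-loop characteristic equation is s² + 3.3s + 0.213·9 = s² + 3.3s + 1.917 = 0.
So ω_n² = 1.917 ⇒ ω_n = 1.385 rad/s, and ζ = 3.3/(2ω_n) = 1.19.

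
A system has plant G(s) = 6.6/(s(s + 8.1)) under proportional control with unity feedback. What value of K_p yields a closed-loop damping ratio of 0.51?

Closed-loop characteristic equation: s² + 8.1s + K_p·6.6 = 0.
So ω_n = √(6.6K_p) and 2ζω_n = 8.1, giving ζ = 8.1/(2√(6.6K_p)).
Setting ζ = 0.51: √(6.6K_p) = 8.1/(2·0.51) = 7.941, so K_p = 63.06/6.6 = 9.55.

K_p = 9.55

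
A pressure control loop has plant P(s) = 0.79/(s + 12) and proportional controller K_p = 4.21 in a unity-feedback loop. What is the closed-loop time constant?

τ = 0.0652 s

Closed-loop transfer function: T(s) = K_p·P(s)/(1 + K_p·P(s)) = 3.326/(s + 12 + 3.326) = 3.326/(s + 15.33).
Time constant τ = 1/15.33 = 0.0652 s.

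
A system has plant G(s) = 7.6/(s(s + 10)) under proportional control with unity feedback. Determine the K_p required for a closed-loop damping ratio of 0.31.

Closed-loop characteristic equation: s² + 10s + K_p·7.6 = 0.
So ω_n = √(7.6K_p) and 2ζω_n = 10, giving ζ = 10/(2√(7.6K_p)).
Setting ζ = 0.31: √(7.6K_p) = 10/(2·0.31) = 16.13, so K_p = 260.1/7.6 = 34.2.

K_p = 34.2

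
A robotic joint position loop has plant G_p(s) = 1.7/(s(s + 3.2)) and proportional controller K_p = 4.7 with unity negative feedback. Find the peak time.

T_p = 1.35 s

From 1 + K_pG_p(s) = 0: s² + 3.2s + 7.99 = 0 ⇒ ω_n = 2.827, ζ = 0.566.
Damped frequency ω_d = ω_n√(1−ζ²) = 2.33 rad/s, so peak time T_p = π/ω_d = 1.35 s.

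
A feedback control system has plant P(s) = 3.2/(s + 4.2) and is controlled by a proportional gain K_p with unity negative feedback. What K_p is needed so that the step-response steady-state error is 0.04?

The loop is type 0, so e_ss(step) = 1/(1 + K_pos) with K_pos = K_p·P(0).
P(0) = 0.7619. Require 1/(1 + K_p·0.7619) = 0.04, so 1 + 0.7619·K_p = 25.
K_p = (25 − 1)/0.7619 = 31.5.

K_p = 31.5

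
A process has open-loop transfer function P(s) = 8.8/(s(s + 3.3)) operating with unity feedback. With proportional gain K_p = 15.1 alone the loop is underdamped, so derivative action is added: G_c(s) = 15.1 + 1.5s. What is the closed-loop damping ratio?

Forward path: (15.1 + 1.5s)·8.8/(s(s+3.3)). The closed-loop characteristic equation is s² + (3.3 + 8.8·1.5)s + 8.8·15.1 = 0.
That is s² + 16.5s + 132.9 = 0, so ω_n = 11.53 rad/s and ζ = 16.5/(2·11.53) = 0.7157.

ζ = 0.716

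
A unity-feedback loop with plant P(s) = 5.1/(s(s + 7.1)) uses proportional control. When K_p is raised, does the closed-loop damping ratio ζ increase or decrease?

ζ = 7.1/(2√(5.1K_p)); increasing K_p raises the denominator, so ζ falls.

decrease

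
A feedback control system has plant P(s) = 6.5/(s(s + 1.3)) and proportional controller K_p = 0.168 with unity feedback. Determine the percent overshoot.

8.24%

The closed-loop denominator s² + 1.3s + 1.092 gives ω_n = √1.092 = 1.045 and ζ = 1.3/(2ω_n) = 0.622.
%OS = 100·exp(−πζ/√(1−ζ²)) = 100·exp(−π·0.622/√0.6131) = 8.24%.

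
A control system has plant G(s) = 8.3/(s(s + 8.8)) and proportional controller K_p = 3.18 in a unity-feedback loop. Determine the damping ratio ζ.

The closed-loop denominator is s(s+8.8) + 3.18·8.3 = s² + 8.8s + 26.39.
So ω_n² = 26.39 ⇒ ω_n = 5.138 rad/s, and ζ = 8.8/(2ω_n) = 0.856.

ζ = 0.856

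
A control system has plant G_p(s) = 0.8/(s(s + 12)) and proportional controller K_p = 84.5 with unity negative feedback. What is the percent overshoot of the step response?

From 1 + K_pG_p(s) = 0: s² + 12s + 67.6 = 0 ⇒ ω_n = 8.222, ζ = 0.7298.
%OS = 100·exp(−πζ/√(1−ζ²)) = 100·exp(−π·0.7298/√0.4675) = 3.5%.

3.5%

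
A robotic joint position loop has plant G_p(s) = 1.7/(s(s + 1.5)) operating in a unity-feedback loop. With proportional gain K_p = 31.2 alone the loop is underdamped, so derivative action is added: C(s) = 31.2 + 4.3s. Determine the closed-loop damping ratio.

ζ = 0.605

Forward path: (31.2 + 4.3s)·1.7/(s(s+1.5)). The closed-loop characteristic equation is s² + (1.5 + 1.7·4.3)s + 1.7·31.2 = 0.
That is s² + 8.81s + 53.04 = 0, so ω_n = 7.283 rad/s and ζ = 8.81/(2·7.283) = 0.6048.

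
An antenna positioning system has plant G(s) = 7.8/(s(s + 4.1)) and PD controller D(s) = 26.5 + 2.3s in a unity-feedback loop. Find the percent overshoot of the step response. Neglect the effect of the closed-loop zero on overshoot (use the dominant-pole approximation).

2.35%

Forward path: (26.5 + 2.3s)·7.8/(s(s+4.1)). The closed-loop characteristic equation is s² + (4.1 + 7.8·2.3)s + 7.8·26.5 = 0.
That is s² + 22.04s + 206.7 = 0, so ω_n = 14.38 rad/s and ζ = 22.04/(2·14.38) = 0.7665.
%OS = 100·exp(−πζ/√(1−ζ²)) = 2.35%.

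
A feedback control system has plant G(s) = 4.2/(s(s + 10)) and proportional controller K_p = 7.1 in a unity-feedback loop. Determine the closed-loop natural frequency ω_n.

ω_n = 5.46 rad/s

With unity feedback the closed-loop characteristic equation is s² + 10s + 7.1·4.2 = s² + 10s + 29.82 = 0.
Matching s² + 2ζω_n s + ω_n²: ω_n = √29.82 = 5.461 rad/s and 2ζω_n = 10, so ζ = 10/(2·5.461) = 0.916.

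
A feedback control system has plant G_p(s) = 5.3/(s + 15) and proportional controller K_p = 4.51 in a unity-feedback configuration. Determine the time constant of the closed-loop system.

τ = 0.0257 s

Closed-loop transfer function: T(s) = K_p·G_p(s)/(1 + K_p·G_p(s)) = 23.9/(s + 15 + 23.9) = 23.9/(s + 38.9).
Time constant τ = 1/38.9 = 0.0257 s.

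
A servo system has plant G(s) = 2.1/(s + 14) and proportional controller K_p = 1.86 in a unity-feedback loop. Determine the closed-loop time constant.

Closed-loop transfer function: T(s) = K_p·G(s)/(1 + K_p·G(s)) = 3.906/(s + 14 + 3.906) = 3.906/(s + 17.91).
Time constant τ = 1/17.91 = 0.0558 s.

τ = 0.0558 s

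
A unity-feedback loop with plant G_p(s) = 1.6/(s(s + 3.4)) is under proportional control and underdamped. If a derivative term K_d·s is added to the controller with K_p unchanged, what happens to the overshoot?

The derivative term adds K·K_d to the s-coefficient of the characteristic equation, raising 2ζω_n while ω_n is unchanged; ζ increases, so overshoot decreases.

decrease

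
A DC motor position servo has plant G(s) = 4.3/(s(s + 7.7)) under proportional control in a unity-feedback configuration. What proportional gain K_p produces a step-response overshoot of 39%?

From %OS = 100·exp(−πζ/√(1−ζ²)) = 39%, ζ = −ln(0.39)/√(π²+ln²(0.39)) = 0.2871.
Characteristic equation s² + 7.7s + 4.3K_p = 0 gives ζ = 7.7/(2√(4.3K_p)).
Setting ζ = 0.2871: √(4.3K_p) = 7.7/(2·0.2871) = 13.41, so K_p = 179.8/4.3 = 41.8.

K_p = 41.8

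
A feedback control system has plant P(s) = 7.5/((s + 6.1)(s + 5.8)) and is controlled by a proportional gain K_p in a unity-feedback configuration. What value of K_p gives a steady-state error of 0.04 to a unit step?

K_p = 113

The loop is type 0, so e_ss(step) = 1/(1 + K_pos) with K_pos = K_p·P(0).
P(0) = 0.212. Require 1/(1 + K_p·0.212) = 0.04, so 1 + 0.212·K_p = 25.
K_p = (25 − 1)/0.212 = 113.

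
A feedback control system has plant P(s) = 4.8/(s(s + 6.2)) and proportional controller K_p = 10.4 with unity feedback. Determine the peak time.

Closed-loop characteristic equation: s² + 6.2s + 49.92 = 0, so ω_n = 7.065 rad/s and ζ = 6.2/(2·7.065) = 0.4388.
Damped frequency ω_d = ω_n√(1−ζ²) = 6.349 rad/s, so peak time T_p = π/ω_d = 0.495 s.

T_p = 0.495 s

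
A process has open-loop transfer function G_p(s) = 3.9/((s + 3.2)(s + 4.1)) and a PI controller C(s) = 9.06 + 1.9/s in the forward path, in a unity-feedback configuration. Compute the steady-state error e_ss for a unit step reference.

0

The open loop C(s)G_p(s) has a pole at the origin (type 1), so the static position error constant is infinite and e_ss = 1/(1+∞) = 0.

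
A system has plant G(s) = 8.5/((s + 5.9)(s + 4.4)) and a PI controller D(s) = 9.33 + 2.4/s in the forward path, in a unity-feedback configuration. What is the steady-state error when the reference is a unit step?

The open loop D(s)G(s) has a pole at the origin (type 1), so the static position error constant is infinite and e_ss = 1/(1+∞) = 0.

0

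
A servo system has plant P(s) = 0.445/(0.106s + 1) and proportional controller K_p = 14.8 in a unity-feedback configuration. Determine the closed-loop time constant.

τ = 0.014 s

Closed loop: T(s) = K_p·P/(1+K_p·P) = 6.586/(0.106s + 1 + 6.586), with pole at s = −(1 + 6.586)/0.106 = −71.57.
Closed-loop time constant τ = 1/71.57 = 0.014 s.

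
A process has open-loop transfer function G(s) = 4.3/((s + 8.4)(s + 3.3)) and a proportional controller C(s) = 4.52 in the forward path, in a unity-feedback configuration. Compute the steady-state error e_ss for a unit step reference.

0.588

The loop is type 0. Static position error constant K_pos = C(0)·G(0) = 4.52·0.1551 = 0.7012.
Steady-state error to a unit step: e_ss = 1/(1+K_pos) = 1/1.701 = 0.588.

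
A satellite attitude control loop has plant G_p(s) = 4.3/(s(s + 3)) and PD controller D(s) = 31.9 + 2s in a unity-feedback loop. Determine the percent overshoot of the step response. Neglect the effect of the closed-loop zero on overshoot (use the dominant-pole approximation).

Forward path: (31.9 + 2s)·4.3/(s(s+3)). The closed-loop characteristic equation is s² + (3 + 4.3·2)s + 4.3·31.9 = 0.
That is s² + 11.6s + 137.2 = 0, so ω_n = 11.71 rad/s and ζ = 11.6/(2·11.71) = 0.4952.
%OS = 100·exp(−πζ/√(1−ζ²)) = 16.7%.

16.7%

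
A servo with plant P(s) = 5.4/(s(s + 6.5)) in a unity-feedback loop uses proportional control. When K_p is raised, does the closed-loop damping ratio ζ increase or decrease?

ζ = 6.5/(2√(5.4K_p)); increasing K_p raises the denominator, so ζ falls.

decrease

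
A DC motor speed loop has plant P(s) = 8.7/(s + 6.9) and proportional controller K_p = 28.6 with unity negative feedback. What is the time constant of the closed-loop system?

τ = 0.00391 s

Closed-loop transfer function: T(s) = K_p·P(s)/(1 + K_p·P(s)) = 248.8/(s + 6.9 + 248.8) = 248.8/(s + 255.7).
Time constant τ = 1/255.7 = 0.00391 s.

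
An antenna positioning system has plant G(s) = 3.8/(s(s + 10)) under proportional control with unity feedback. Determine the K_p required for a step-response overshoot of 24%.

From %OS = 100·exp(−πζ/√(1−ζ²)) = 24%, ζ = −ln(0.24)/√(π²+ln²(0.24)) = 0.4136.
Characteristic equation s² + 10s + 3.8K_p = 0 gives ζ = 10/(2√(3.8K_p)).
Setting ζ = 0.4136: √(3.8K_p) = 10/(2·0.4136) = 12.09, so K_p = 146.1/3.8 = 38.5.

K_p = 38.5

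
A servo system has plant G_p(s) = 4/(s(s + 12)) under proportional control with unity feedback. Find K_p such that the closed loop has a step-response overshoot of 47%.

From %OS = 100·exp(−πζ/√(1−ζ²)) = 47%, ζ = −ln(0.47)/√(π²+ln²(0.47)) = 0.2337.
Characteristic equation s² + 12s + 4K_p = 0 gives ζ = 12/(2√(4K_p)).
Setting ζ = 0.2337: √(4K_p) = 12/(2·0.2337) = 25.68, so K_p = 659.3/4 = 165.

K_p = 165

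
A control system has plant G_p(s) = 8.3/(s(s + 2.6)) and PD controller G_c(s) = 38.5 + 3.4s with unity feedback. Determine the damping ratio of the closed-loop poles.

ζ = 0.862

Forward path: (38.5 + 3.4s)·8.3/(s(s+2.6)). The closed-loop characteristic equation is s² + (2.6 + 8.3·3.4)s + 8.3·38.5 = 0.
That is s² + 30.82s + 319.6 = 0, so ω_n = 17.88 rad/s and ζ = 30.82/(2·17.88) = 0.8621.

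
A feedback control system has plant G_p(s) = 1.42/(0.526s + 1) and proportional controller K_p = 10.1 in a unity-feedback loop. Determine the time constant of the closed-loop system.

τ = 0.0343 s

Closed loop: T(s) = K_p·G_p/(1+K_p·G_p) = 14.34/(0.526s + 1 + 14.34), with pole at s = −(1 + 14.34)/0.526 = −29.17.
Closed-loop time constant τ = 1/29.17 = 0.0343 s.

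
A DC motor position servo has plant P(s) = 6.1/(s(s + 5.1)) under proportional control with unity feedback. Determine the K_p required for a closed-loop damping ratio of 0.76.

Closed-loop characteristic equation: s² + 5.1s + K_p·6.1 = 0.
So ω_n = √(6.1K_p) and 2ζω_n = 5.1, giving ζ = 5.1/(2√(6.1K_p)).
Setting ζ = 0.76: √(6.1K_p) = 5.1/(2·0.76) = 3.355, so K_p = 11.26/6.1 = 1.85.

K_p = 1.85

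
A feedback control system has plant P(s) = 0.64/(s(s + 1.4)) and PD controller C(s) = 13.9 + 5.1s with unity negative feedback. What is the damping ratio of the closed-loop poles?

ζ = 0.782

Forward path: (13.9 + 5.1s)·0.64/(s(s+1.4)). The closed-loop characteristic equation is s² + (1.4 + 0.64·5.1)s + 0.64·13.9 = 0.
That is s² + 4.664s + 8.896 = 0, so ω_n = 2.983 rad/s and ζ = 4.664/(2·2.983) = 0.7819.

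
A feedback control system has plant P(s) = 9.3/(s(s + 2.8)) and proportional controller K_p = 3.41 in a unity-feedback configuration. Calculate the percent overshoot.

44.6%

From 1 + K_pP(s) = 0: s² + 2.8s + 31.71 = 0 ⇒ ω_n = 5.631, ζ = 0.2486.
%OS = 100·exp(−πζ/√(1−ζ²)) = 100·exp(−π·0.2486/√0.9382) = 44.6%.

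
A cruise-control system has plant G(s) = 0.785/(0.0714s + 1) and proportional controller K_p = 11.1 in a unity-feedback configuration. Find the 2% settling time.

Closed loop: T(s) = K_p·G/(1+K_p·G) = 8.713/(0.0714s + 1 + 8.713), with pole at s = −(1 + 8.713)/0.0714 = −136.
τ = 1/136 = 0.007351 s, so 2% settling time ≈ 4τ = 0.0294 s.

T_s ≈ 0.0294 s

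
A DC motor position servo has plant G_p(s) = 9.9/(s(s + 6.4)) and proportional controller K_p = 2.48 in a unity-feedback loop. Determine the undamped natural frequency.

ω_n = 4.95 rad/s

1 + K_p·G_p(s) = 0 gives s² + 6.4s + 24.55 = 0.
So ω_n² = 24.55 ⇒ ω_n = 4.955 rad/s, and ζ = 6.4/(2ω_n) = 0.646.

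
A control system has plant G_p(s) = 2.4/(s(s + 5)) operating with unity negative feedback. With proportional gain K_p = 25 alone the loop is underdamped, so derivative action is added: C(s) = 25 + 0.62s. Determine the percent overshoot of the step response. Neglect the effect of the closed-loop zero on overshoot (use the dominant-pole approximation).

23.5%

Forward path: (25 + 0.62s)·2.4/(s(s+5)). The closed-loop characteristic equation is s² + (5 + 2.4·0.62)s + 2.4·25 = 0.
That is s² + 6.488s + 60 = 0, so ω_n = 7.746 rad/s and ζ = 6.488/(2·7.746) = 0.4188.
%OS = 100·exp(−πζ/√(1−ζ²)) = 23.5%.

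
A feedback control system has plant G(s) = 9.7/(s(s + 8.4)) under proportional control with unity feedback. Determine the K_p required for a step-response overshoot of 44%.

From %OS = 100·exp(−πζ/√(1−ζ²)) = 44%, ζ = −ln(0.44)/√(π²+ln²(0.44)) = 0.2528.
Characteristic equation s² + 8.4s + 9.7K_p = 0 gives ζ = 8.4/(2√(9.7K_p)).
Setting ζ = 0.2528: √(9.7K_p) = 8.4/(2·0.2528) = 16.61, so K_p = 275.9/9.7 = 28.4.

K_p = 28.4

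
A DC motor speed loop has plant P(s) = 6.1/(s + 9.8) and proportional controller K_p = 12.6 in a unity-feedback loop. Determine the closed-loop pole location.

s = -86.66

Closed-loop transfer function: T(s) = K_p·P(s)/(1 + K_p·P(s)) = 76.86/(s + 9.8 + 76.86) = 76.86/(s + 86.66).
The closed-loop pole is at s = −86.66.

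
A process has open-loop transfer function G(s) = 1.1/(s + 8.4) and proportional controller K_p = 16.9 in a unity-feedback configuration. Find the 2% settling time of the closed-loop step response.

T_s ≈ 0.148 s

Closed-loop transfer function: T(s) = K_p·G(s)/(1 + K_p·G(s)) = 18.59/(s + 8.4 + 18.59) = 18.59/(s + 26.99).
Time constant τ = 1/26.99 = 0.03705 s, so the 2% settling time is about 4τ = 0.148 s.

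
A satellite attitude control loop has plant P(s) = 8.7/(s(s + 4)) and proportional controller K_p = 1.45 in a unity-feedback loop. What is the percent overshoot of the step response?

Closed-loop characteristic equation: s² + 4s + 12.61 = 0, so ω_n = 3.552 rad/s and ζ = 4/(2·3.552) = 0.5631.
%OS = 100·exp(−πζ/√(1−ζ²)) = 100·exp(−π·0.5631/√0.6829) = 11.8%.

11.8%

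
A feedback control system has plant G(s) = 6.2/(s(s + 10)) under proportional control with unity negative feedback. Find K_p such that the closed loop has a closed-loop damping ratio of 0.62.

Closed-loop characteristic equation: s² + 10s + K_p·6.2 = 0.
So ω_n = √(6.2K_p) and 2ζω_n = 10, giving ζ = 10/(2√(6.2K_p)).
Setting ζ = 0.62: √(6.2K_p) = 10/(2·0.62) = 8.065, so K_p = 65.04/6.2 = 10.5.

K_p = 10.5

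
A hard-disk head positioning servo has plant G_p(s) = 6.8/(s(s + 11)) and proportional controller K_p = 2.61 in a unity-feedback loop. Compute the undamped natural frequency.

ω_n = 4.21 rad/s

With unity feedback the closed-loop characteristic equation is s² + 11s + 2.61·6.8 = s² + 11s + 17.75 = 0.
Matching s² + 2ζω_n s + ω_n²: ω_n = √17.75 = 4.213 rad/s and 2ζω_n = 11, so ζ = 11/(2·4.213) = 1.31.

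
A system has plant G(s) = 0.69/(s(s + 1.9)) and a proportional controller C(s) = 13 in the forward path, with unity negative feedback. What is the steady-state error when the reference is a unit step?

The open loop C(s)G(s) has a pole at the origin (type 1), so the static position error constant is infinite and e_ss = 1/(1+∞) = 0.

0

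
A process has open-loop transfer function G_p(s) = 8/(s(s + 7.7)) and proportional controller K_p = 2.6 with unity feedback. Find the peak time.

Closed-loop characteristic equation: s² + 7.7s + 20.8 = 0, so ω_n = 4.561 rad/s and ζ = 7.7/(2·4.561) = 0.8442.
Damped frequency ω_d = ω_n√(1−ζ²) = 2.445 rad/s, so peak time T_p = π/ω_d = 1.28 s.

T_p = 1.28 s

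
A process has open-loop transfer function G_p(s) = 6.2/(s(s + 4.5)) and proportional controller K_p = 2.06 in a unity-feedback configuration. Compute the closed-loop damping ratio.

With unity feedback the closed-loop characteristic equation is s² + 4.5s + 2.06·6.2 = s² + 4.5s + 12.77 = 0.
So ω_n² = 12.77 ⇒ ω_n = 3.574 rad/s, and ζ = 4.5/(2ω_n) = 0.63.

ζ = 0.63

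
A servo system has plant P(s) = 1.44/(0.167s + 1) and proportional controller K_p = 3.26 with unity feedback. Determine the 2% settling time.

T_s ≈ 0.117 s

Closed loop: T(s) = K_p·P/(1+K_p·P) = 4.694/(0.167s + 1 + 4.694), with pole at s = −(1 + 4.694)/0.167 = −34.1.
τ = 1/34.1 = 0.02933 s, so 2% settling time ≈ 4τ = 0.117 s.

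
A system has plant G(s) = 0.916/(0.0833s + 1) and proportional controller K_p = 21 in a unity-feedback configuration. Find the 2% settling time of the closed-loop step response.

T_s ≈ 0.0165 s

Closed loop: T(s) = K_p·G/(1+K_p·G) = 19.24/(0.0833s + 1 + 19.24), with pole at s = −(1 + 19.24)/0.0833 = −242.9.
τ = 1/242.9 = 0.004116 s, so 2% settling time ≈ 4τ = 0.0165 s.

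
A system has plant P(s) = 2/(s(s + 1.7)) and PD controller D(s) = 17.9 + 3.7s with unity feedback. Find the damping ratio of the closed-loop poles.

ζ = 0.76

Forward path: (17.9 + 3.7s)·2/(s(s+1.7)). The closed-loop characteristic equation is s² + (1.7 + 2·3.7)s + 2·17.9 = 0.
That is s² + 9.1s + 35.8 = 0, so ω_n = 5.983 rad/s and ζ = 9.1/(2·5.983) = 0.7604.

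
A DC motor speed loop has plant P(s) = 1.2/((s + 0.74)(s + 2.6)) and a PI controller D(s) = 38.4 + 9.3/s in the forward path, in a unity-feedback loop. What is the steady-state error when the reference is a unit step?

0

The open loop D(s)P(s) has a pole at the origin (type 1), so the static position error constant is infinite and e_ss = 1/(1+∞) = 0.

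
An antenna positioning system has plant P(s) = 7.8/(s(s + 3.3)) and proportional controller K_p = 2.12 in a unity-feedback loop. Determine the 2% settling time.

From 1 + K_pP(s) = 0: s² + 3.3s + 16.54 = 0 ⇒ ω_n = 4.066, ζ = 0.4058.
2% settling time T_s ≈ 4/(ζω_n) = 4/1.65 = 2.42 s.

T_s ≈ 2.42 s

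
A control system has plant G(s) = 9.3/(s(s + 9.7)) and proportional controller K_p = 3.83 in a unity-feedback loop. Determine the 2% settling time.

T_s ≈ 0.825 s

Closed-loop characteristic equation: s² + 9.7s + 35.62 = 0, so ω_n = 5.968 rad/s and ζ = 9.7/(2·5.968) = 0.8126.
2% settling time T_s ≈ 4/(ζω_n) = 4/4.85 = 0.825 s.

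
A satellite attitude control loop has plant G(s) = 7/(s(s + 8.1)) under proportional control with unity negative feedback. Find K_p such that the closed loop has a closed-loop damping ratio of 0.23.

Closed-loop characteristic equation: s² + 8.1s + K_p·7 = 0.
So ω_n = √(7K_p) and 2ζω_n = 8.1, giving ζ = 8.1/(2√(7K_p)).
Setting ζ = 0.23: √(7K_p) = 8.1/(2·0.23) = 17.61, so K_p = 310.1/7 = 44.3.

K_p = 44.3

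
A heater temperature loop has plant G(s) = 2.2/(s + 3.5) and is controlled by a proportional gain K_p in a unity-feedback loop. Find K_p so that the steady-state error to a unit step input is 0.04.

K_p = 38.2

Steady-state error for a unit step on this type-0 loop is 1/(1 + K_p·G(0)).
G(0) = 0.6286. Require 1/(1 + K_p·0.6286) = 0.04, so 1 + 0.6286·K_p = 25.
K_p = (25 − 1)/0.6286 = 38.2.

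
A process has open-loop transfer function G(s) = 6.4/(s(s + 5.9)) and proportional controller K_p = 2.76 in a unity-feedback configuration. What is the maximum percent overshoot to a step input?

4.52%

The closed-loop denominator s² + 5.9s + 17.66 gives ω_n = √17.66 = 4.203 and ζ = 5.9/(2ω_n) = 0.7019.
%OS = 100·exp(−πζ/√(1−ζ²)) = 100·exp(−π·0.7019/√0.5073) = 4.52%.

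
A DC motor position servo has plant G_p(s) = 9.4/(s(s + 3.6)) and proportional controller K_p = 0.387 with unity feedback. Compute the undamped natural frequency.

1 + K_p·G_p(s) = 0 gives s² + 3.6s + 3.638 = 0.
So ω_n² = 3.638 ⇒ ω_n = 1.907 rad/s, and ζ = 3.6/(2ω_n) = 0.944.

ω_n = 1.91 rad/s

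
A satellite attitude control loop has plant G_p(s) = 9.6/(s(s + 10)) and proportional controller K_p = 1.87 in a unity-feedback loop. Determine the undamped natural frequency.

ω_n = 4.24 rad/s

With unity feedback the closed-loop characteristic equation is s² + 10s + 1.87·9.6 = s² + 10s + 17.95 = 0.
So ω_n² = 17.95 ⇒ ω_n = 4.237 rad/s, and ζ = 10/(2ω_n) = 1.18.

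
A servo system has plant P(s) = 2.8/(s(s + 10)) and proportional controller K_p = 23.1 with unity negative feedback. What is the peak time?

From 1 + K_pP(s) = 0: s² + 10s + 64.68 = 0 ⇒ ω_n = 8.042, ζ = 0.6217.
Damped frequency ω_d = ω_n√(1−ζ²) = 6.299 rad/s, so peak time T_p = π/ω_d = 0.499 s.

T_p = 0.499 s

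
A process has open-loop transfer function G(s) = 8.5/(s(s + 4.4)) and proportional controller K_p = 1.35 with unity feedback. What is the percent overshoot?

Closed-loop characteristic equation: s² + 4.4s + 11.48 = 0, so ω_n = 3.387 rad/s and ζ = 4.4/(2·3.387) = 0.6495.
%OS = 100·exp(−πζ/√(1−ζ²)) = 100·exp(−π·0.6495/√0.5782) = 6.83%.

6.83%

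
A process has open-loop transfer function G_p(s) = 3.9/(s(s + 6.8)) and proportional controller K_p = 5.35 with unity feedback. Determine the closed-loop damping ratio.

ζ = 0.744

The closed-loop denominator is s(s+6.8) + 5.35·3.9 = s² + 6.8s + 20.86.
Matching s² + 2ζω_n s + ω_n²: ω_n = √20.86 = 4.568 rad/s and 2ζω_n = 6.8, so ζ = 6.8/(2·4.568) = 0.744.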